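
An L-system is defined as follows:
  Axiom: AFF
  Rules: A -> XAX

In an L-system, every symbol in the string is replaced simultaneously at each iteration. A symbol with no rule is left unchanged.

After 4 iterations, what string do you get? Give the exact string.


Step 0: AFF
Step 1: XAXFF
Step 2: XXAXXFF
Step 3: XXXAXXXFF
Step 4: XXXXAXXXXFF

Answer: XXXXAXXXXFF


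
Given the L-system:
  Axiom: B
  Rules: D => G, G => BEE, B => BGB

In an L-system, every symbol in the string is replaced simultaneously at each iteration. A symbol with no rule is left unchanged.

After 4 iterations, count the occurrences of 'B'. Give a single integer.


Answer: 29

Derivation:
Step 0: B  (1 'B')
Step 1: BGB  (2 'B')
Step 2: BGBBEEBGB  (5 'B')
Step 3: BGBBEEBGBBGBEEBGBBEEBGB  (12 'B')
Step 4: BGBBEEBGBBGBEEBGBBEEBGBBGBBEEBGBEEBGBBEEBGBBGBEEBGBBEEBGB  (29 'B')


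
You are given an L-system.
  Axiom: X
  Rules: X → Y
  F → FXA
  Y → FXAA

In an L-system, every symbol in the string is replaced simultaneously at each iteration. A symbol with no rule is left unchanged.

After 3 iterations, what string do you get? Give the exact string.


Step 0: X
Step 1: Y
Step 2: FXAA
Step 3: FXAYAA

Answer: FXAYAA


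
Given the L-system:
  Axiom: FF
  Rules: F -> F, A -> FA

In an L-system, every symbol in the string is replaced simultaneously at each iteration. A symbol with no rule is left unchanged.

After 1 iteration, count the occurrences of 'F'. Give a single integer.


Step 0: FF  (2 'F')
Step 1: FF  (2 'F')

Answer: 2


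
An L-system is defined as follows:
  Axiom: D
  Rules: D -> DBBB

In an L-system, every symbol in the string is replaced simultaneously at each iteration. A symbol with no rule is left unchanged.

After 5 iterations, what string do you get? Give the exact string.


Answer: DBBBBBBBBBBBBBBB

Derivation:
Step 0: D
Step 1: DBBB
Step 2: DBBBBBB
Step 3: DBBBBBBBBB
Step 4: DBBBBBBBBBBBB
Step 5: DBBBBBBBBBBBBBBB


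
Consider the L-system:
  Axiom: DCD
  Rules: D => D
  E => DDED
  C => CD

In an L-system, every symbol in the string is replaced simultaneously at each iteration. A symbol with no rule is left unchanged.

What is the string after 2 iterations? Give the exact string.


Answer: DCDDD

Derivation:
Step 0: DCD
Step 1: DCDD
Step 2: DCDDD


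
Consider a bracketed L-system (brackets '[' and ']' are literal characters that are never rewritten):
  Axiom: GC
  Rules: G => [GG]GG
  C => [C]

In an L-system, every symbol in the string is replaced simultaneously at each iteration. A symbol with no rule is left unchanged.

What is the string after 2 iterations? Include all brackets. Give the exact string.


Step 0: GC
Step 1: [GG]GG[C]
Step 2: [[GG]GG[GG]GG][GG]GG[GG]GG[[C]]

Answer: [[GG]GG[GG]GG][GG]GG[GG]GG[[C]]


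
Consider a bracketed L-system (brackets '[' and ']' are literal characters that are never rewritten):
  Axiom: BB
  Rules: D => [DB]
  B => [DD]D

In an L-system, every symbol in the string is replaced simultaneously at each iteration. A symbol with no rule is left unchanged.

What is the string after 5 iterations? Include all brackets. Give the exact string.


Answer: [[[[[DB][DD]D][[DB][DB]][DB]][[[DB][DD]D][[DB][DD]D]][[DB][DD]D]][[[[DB][DD]D][[DB][DB]][DB]][[[DB][DD]D][[DB][DD]D]][[DB][DD]D]]][[[[DB][DD]D][[DB][DB]][DB]][[[DB][DD]D][[DB][DD]D]][[DB][DD]D]][[[[[DB][DD]D][[DB][DB]][DB]][[[DB][DD]D][[DB][DD]D]][[DB][DD]D]][[[[DB][DD]D][[DB][DB]][DB]][[[DB][DD]D][[DB][DD]D]][[DB][DD]D]]][[[[DB][DD]D][[DB][DB]][DB]][[[DB][DD]D][[DB][DD]D]][[DB][DD]D]]

Derivation:
Step 0: BB
Step 1: [DD]D[DD]D
Step 2: [[DB][DB]][DB][[DB][DB]][DB]
Step 3: [[[DB][DD]D][[DB][DD]D]][[DB][DD]D][[[DB][DD]D][[DB][DD]D]][[DB][DD]D]
Step 4: [[[[DB][DD]D][[DB][DB]][DB]][[[DB][DD]D][[DB][DB]][DB]]][[[DB][DD]D][[DB][DB]][DB]][[[[DB][DD]D][[DB][DB]][DB]][[[DB][DD]D][[DB][DB]][DB]]][[[DB][DD]D][[DB][DB]][DB]]
Step 5: [[[[[DB][DD]D][[DB][DB]][DB]][[[DB][DD]D][[DB][DD]D]][[DB][DD]D]][[[[DB][DD]D][[DB][DB]][DB]][[[DB][DD]D][[DB][DD]D]][[DB][DD]D]]][[[[DB][DD]D][[DB][DB]][DB]][[[DB][DD]D][[DB][DD]D]][[DB][DD]D]][[[[[DB][DD]D][[DB][DB]][DB]][[[DB][DD]D][[DB][DD]D]][[DB][DD]D]][[[[DB][DD]D][[DB][DB]][DB]][[[DB][DD]D][[DB][DD]D]][[DB][DD]D]]][[[[DB][DD]D][[DB][DB]][DB]][[[DB][DD]D][[DB][DD]D]][[DB][DD]D]]


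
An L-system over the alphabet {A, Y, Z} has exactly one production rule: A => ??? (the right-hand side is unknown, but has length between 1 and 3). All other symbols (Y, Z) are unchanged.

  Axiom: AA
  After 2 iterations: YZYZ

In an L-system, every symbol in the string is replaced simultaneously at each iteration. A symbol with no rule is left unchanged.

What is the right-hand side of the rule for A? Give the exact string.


Answer: YZ

Derivation:
Trying A => YZ:
  Step 0: AA
  Step 1: YZYZ
  Step 2: YZYZ
Matches the given result.


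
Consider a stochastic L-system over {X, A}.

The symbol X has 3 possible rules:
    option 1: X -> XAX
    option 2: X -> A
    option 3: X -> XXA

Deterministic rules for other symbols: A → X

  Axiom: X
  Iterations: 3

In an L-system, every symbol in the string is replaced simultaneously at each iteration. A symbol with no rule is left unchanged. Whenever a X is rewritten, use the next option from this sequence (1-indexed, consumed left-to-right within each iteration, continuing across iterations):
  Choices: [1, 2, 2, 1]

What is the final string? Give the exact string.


Answer: XXAXX

Derivation:
Step 0: X
Step 1: XAX  (used choices [1])
Step 2: AXA  (used choices [2, 2])
Step 3: XXAXX  (used choices [1])


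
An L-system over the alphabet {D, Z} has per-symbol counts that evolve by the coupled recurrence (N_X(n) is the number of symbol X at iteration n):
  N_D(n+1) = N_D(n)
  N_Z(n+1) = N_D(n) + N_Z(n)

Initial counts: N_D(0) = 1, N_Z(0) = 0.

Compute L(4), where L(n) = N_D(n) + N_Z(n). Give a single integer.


Step 0: N_D=1, N_Z=0, L=1
Step 1: N_D=1, N_Z=1, L=2
Step 2: N_D=1, N_Z=2, L=3
Step 3: N_D=1, N_Z=3, L=4
Step 4: N_D=1, N_Z=4, L=5

Answer: 5


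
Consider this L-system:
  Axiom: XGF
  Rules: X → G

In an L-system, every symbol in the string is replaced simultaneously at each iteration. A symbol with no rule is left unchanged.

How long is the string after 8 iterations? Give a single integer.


Answer: 3

Derivation:
Step 0: length = 3
Step 1: length = 3
Step 2: length = 3
Step 3: length = 3
Step 4: length = 3
Step 5: length = 3
Step 6: length = 3
Step 7: length = 3
Step 8: length = 3


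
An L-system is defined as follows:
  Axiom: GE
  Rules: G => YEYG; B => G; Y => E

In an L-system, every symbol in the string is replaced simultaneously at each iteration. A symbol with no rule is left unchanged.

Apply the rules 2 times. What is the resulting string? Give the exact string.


Answer: EEEYEYGE

Derivation:
Step 0: GE
Step 1: YEYGE
Step 2: EEEYEYGE


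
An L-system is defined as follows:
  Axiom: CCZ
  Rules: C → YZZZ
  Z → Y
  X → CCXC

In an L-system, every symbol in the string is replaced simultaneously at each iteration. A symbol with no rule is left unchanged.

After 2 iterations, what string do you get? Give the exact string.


Answer: YYYYYYYYY

Derivation:
Step 0: CCZ
Step 1: YZZZYZZZY
Step 2: YYYYYYYYY


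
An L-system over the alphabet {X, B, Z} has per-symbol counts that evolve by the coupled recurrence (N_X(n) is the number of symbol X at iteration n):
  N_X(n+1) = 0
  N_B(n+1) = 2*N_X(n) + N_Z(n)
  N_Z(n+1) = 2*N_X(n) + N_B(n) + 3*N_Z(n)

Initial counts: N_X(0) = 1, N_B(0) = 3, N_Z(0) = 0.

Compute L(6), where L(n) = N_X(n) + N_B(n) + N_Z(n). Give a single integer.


Step 0: N_X=1, N_B=3, N_Z=0, L=4
Step 1: N_X=0, N_B=2, N_Z=5, L=7
Step 2: N_X=0, N_B=5, N_Z=17, L=22
Step 3: N_X=0, N_B=17, N_Z=56, L=73
Step 4: N_X=0, N_B=56, N_Z=185, L=241
Step 5: N_X=0, N_B=185, N_Z=611, L=796
Step 6: N_X=0, N_B=611, N_Z=2018, L=2629

Answer: 2629


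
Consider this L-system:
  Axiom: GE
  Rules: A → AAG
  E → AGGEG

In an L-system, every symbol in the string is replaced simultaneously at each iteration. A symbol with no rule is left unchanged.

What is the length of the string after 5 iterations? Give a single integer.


Answer: 74

Derivation:
Step 0: length = 2
Step 1: length = 6
Step 2: length = 12
Step 3: length = 22
Step 4: length = 40
Step 5: length = 74


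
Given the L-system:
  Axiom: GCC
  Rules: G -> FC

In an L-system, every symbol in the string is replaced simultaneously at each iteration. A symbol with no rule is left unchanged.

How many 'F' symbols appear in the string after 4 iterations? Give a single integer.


Answer: 1

Derivation:
Step 0: GCC  (0 'F')
Step 1: FCCC  (1 'F')
Step 2: FCCC  (1 'F')
Step 3: FCCC  (1 'F')
Step 4: FCCC  (1 'F')


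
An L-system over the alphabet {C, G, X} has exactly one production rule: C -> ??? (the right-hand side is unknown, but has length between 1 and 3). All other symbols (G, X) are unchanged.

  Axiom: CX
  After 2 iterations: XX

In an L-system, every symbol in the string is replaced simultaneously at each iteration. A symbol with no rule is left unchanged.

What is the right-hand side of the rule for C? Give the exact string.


Answer: X

Derivation:
Trying C -> X:
  Step 0: CX
  Step 1: XX
  Step 2: XX
Matches the given result.


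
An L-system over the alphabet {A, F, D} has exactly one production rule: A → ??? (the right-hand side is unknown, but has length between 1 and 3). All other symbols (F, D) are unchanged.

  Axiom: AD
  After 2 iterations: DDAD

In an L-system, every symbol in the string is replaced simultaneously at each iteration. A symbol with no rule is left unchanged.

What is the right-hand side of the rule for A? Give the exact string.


Answer: DA

Derivation:
Trying A → DA:
  Step 0: AD
  Step 1: DAD
  Step 2: DDAD
Matches the given result.


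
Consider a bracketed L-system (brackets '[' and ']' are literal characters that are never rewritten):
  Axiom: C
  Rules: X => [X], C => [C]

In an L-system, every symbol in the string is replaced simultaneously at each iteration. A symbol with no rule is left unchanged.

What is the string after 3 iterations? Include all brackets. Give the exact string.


Answer: [[[C]]]

Derivation:
Step 0: C
Step 1: [C]
Step 2: [[C]]
Step 3: [[[C]]]


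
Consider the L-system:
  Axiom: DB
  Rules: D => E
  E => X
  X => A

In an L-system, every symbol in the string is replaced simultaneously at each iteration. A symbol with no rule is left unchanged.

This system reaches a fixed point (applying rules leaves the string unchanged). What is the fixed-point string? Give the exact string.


Answer: AB

Derivation:
Step 0: DB
Step 1: EB
Step 2: XB
Step 3: AB
Step 4: AB  (unchanged — fixed point at step 3)


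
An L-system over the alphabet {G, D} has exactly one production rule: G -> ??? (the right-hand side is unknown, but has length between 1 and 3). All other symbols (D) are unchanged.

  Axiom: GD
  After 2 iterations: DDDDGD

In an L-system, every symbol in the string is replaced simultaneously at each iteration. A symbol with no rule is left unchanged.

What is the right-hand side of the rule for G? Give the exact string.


Trying G -> DDG:
  Step 0: GD
  Step 1: DDGD
  Step 2: DDDDGD
Matches the given result.

Answer: DDG


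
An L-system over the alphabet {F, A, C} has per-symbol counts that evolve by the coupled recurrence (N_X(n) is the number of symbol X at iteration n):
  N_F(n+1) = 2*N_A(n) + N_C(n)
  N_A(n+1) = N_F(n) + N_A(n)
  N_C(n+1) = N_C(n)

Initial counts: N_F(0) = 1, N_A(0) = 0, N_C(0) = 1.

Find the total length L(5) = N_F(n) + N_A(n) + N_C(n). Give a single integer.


Answer: 43

Derivation:
Step 0: N_F=1, N_A=0, N_C=1, L=2
Step 1: N_F=1, N_A=1, N_C=1, L=3
Step 2: N_F=3, N_A=2, N_C=1, L=6
Step 3: N_F=5, N_A=5, N_C=1, L=11
Step 4: N_F=11, N_A=10, N_C=1, L=22
Step 5: N_F=21, N_A=21, N_C=1, L=43


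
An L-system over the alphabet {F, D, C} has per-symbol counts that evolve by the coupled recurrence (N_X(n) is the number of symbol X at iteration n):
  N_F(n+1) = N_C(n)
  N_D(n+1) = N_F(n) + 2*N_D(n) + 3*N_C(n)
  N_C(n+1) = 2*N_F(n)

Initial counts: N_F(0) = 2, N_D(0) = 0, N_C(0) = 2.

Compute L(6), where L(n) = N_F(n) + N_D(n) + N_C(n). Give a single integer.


Step 0: N_F=2, N_D=0, N_C=2, L=4
Step 1: N_F=2, N_D=8, N_C=4, L=14
Step 2: N_F=4, N_D=30, N_C=4, L=38
Step 3: N_F=4, N_D=76, N_C=8, L=88
Step 4: N_F=8, N_D=180, N_C=8, L=196
Step 5: N_F=8, N_D=392, N_C=16, L=416
Step 6: N_F=16, N_D=840, N_C=16, L=872

Answer: 872


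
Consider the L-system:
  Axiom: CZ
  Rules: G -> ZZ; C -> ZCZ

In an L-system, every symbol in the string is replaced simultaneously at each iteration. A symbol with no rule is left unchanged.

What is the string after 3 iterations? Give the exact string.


Answer: ZZZCZZZZ

Derivation:
Step 0: CZ
Step 1: ZCZZ
Step 2: ZZCZZZ
Step 3: ZZZCZZZZ


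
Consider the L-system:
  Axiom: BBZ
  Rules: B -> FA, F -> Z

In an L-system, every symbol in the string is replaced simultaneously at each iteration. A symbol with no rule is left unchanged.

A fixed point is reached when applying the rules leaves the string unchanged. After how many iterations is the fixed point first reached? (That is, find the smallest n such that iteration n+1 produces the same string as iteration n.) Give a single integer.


Step 0: BBZ
Step 1: FAFAZ
Step 2: ZAZAZ
Step 3: ZAZAZ  (unchanged — fixed point at step 2)

Answer: 2


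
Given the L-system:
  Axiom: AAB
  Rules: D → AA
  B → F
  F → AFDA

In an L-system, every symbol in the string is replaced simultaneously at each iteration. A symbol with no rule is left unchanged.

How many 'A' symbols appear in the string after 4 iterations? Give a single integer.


Step 0: AAB  (2 'A')
Step 1: AAF  (2 'A')
Step 2: AAAFDA  (4 'A')
Step 3: AAAAFDAAAA  (8 'A')
Step 4: AAAAAFDAAAAAAA  (12 'A')

Answer: 12


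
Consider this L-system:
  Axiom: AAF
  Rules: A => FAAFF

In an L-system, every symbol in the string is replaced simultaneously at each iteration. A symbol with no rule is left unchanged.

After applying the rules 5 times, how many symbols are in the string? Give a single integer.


Step 0: length = 3
Step 1: length = 11
Step 2: length = 27
Step 3: length = 59
Step 4: length = 123
Step 5: length = 251

Answer: 251


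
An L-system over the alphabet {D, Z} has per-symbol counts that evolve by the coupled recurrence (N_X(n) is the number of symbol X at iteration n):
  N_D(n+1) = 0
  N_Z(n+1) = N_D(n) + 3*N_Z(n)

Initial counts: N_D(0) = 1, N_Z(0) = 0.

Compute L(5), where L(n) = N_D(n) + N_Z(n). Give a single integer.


Step 0: N_D=1, N_Z=0, L=1
Step 1: N_D=0, N_Z=1, L=1
Step 2: N_D=0, N_Z=3, L=3
Step 3: N_D=0, N_Z=9, L=9
Step 4: N_D=0, N_Z=27, L=27
Step 5: N_D=0, N_Z=81, L=81

Answer: 81


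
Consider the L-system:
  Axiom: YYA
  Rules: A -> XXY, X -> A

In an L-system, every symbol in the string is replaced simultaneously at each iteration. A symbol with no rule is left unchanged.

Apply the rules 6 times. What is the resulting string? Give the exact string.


Step 0: YYA
Step 1: YYXXY
Step 2: YYAAY
Step 3: YYXXYXXYY
Step 4: YYAAYAAYY
Step 5: YYXXYXXYYXXYXXYYY
Step 6: YYAAYAAYYAAYAAYYY

Answer: YYAAYAAYYAAYAAYYY


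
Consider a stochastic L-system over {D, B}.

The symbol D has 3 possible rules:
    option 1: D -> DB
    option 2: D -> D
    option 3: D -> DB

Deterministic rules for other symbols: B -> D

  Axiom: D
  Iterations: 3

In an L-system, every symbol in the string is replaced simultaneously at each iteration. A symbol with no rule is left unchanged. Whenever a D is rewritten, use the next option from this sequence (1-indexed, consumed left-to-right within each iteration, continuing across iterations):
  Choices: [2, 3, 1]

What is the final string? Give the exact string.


Answer: DBD

Derivation:
Step 0: D
Step 1: D  (used choices [2])
Step 2: DB  (used choices [3])
Step 3: DBD  (used choices [1])


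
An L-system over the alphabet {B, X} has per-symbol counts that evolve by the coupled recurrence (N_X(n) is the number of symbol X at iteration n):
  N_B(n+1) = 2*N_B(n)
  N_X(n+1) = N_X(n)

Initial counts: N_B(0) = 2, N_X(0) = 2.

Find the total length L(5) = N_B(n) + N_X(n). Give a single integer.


Answer: 66

Derivation:
Step 0: N_B=2, N_X=2, L=4
Step 1: N_B=4, N_X=2, L=6
Step 2: N_B=8, N_X=2, L=10
Step 3: N_B=16, N_X=2, L=18
Step 4: N_B=32, N_X=2, L=34
Step 5: N_B=64, N_X=2, L=66


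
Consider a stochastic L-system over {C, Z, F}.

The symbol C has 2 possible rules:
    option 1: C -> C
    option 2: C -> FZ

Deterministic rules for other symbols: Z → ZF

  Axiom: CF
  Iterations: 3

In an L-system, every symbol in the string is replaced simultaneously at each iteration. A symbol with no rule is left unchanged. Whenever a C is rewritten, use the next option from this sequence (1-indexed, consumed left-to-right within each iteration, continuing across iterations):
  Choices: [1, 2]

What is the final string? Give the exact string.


Step 0: CF
Step 1: CF  (used choices [1])
Step 2: FZF  (used choices [2])
Step 3: FZFF  (used choices [])

Answer: FZFF


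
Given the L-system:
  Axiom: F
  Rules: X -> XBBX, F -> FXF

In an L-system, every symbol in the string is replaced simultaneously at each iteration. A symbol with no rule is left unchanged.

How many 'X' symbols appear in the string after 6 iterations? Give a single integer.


Step 0: F  (0 'X')
Step 1: FXF  (1 'X')
Step 2: FXFXBBXFXF  (4 'X')
Step 3: FXFXBBXFXFXBBXBBXBBXFXFXBBXFXF  (12 'X')
Step 4: FXFXBBXFXFXBBXBBXBBXFXFXBBXFXFXBBXBBXBBXBBXBBXBBXBBXFXFXBBXFXFXBBXBBXBBXFXFXBBXFXF  (32 'X')
Step 5: FXFXBBXFXFXBBXBBXBBXFXFXBBXFXFXBBXBBXBBXBBXBBXBBXBBXFXFXBBXFXFXBBXBBXBBXFXFXBBXFXFXBBXBBXBBXBBXBBXBBXBBXBBXBBXBBXBBXBBXBBXBBXBBXFXFXBBXFXFXBBXBBXBBXFXFXBBXFXFXBBXBBXBBXBBXBBXBBXBBXFXFXBBXFXFXBBXBBXBBXFXFXBBXFXF  (80 'X')
Step 6: FXFXBBXFXFXBBXBBXBBXFXFXBBXFXFXBBXBBXBBXBBXBBXBBXBBXFXFXBBXFXFXBBXBBXBBXFXFXBBXFXFXBBXBBXBBXBBXBBXBBXBBXBBXBBXBBXBBXBBXBBXBBXBBXFXFXBBXFXFXBBXBBXBBXFXFXBBXFXFXBBXBBXBBXBBXBBXBBXBBXFXFXBBXFXFXBBXBBXBBXFXFXBBXFXFXBBXBBXBBXBBXBBXBBXBBXBBXBBXBBXBBXBBXBBXBBXBBXBBXBBXBBXBBXBBXBBXBBXBBXBBXBBXBBXBBXBBXBBXBBXBBXFXFXBBXFXFXBBXBBXBBXFXFXBBXFXFXBBXBBXBBXBBXBBXBBXBBXFXFXBBXFXFXBBXBBXBBXFXFXBBXFXFXBBXBBXBBXBBXBBXBBXBBXBBXBBXBBXBBXBBXBBXBBXBBXFXFXBBXFXFXBBXBBXBBXFXFXBBXFXFXBBXBBXBBXBBXBBXBBXBBXFXFXBBXFXFXBBXBBXBBXFXFXBBXFXF  (192 'X')

Answer: 192


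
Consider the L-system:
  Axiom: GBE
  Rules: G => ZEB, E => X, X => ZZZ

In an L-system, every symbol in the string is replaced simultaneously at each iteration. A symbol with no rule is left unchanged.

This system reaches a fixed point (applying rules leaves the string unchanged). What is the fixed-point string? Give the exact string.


Step 0: GBE
Step 1: ZEBBX
Step 2: ZXBBZZZ
Step 3: ZZZZBBZZZ
Step 4: ZZZZBBZZZ  (unchanged — fixed point at step 3)

Answer: ZZZZBBZZZ


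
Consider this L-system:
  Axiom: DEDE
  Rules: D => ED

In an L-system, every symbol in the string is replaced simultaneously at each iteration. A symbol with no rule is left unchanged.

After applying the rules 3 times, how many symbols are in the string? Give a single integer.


Step 0: length = 4
Step 1: length = 6
Step 2: length = 8
Step 3: length = 10

Answer: 10


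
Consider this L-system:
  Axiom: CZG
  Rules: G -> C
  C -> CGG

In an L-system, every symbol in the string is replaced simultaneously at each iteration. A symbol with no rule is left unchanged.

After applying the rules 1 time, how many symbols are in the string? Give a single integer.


Step 0: length = 3
Step 1: length = 5

Answer: 5


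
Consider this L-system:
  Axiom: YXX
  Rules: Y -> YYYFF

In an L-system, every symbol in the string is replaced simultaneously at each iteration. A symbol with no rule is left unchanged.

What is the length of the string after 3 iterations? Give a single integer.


Answer: 55

Derivation:
Step 0: length = 3
Step 1: length = 7
Step 2: length = 19
Step 3: length = 55


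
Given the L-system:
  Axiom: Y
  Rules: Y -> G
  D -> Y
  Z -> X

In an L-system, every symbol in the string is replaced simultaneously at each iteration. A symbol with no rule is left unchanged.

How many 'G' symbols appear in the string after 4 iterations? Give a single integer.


Answer: 1

Derivation:
Step 0: Y  (0 'G')
Step 1: G  (1 'G')
Step 2: G  (1 'G')
Step 3: G  (1 'G')
Step 4: G  (1 'G')


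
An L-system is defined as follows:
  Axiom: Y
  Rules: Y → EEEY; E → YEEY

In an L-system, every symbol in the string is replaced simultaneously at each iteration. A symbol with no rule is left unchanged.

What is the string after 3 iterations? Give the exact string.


Step 0: Y
Step 1: EEEY
Step 2: YEEYYEEYYEEYEEEY
Step 3: EEEYYEEYYEEYEEEYEEEYYEEYYEEYEEEYEEEYYEEYYEEYEEEYYEEYYEEYYEEYEEEY

Answer: EEEYYEEYYEEYEEEYEEEYYEEYYEEYEEEYEEEYYEEYYEEYEEEYYEEYYEEYYEEYEEEY


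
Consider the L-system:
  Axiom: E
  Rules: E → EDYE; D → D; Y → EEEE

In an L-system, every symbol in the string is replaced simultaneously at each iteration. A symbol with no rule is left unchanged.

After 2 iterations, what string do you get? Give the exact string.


Answer: EDYEDEEEEEDYE

Derivation:
Step 0: E
Step 1: EDYE
Step 2: EDYEDEEEEEDYE


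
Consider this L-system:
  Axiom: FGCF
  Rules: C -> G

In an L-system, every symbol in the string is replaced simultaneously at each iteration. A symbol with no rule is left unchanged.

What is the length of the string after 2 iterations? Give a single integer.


Answer: 4

Derivation:
Step 0: length = 4
Step 1: length = 4
Step 2: length = 4


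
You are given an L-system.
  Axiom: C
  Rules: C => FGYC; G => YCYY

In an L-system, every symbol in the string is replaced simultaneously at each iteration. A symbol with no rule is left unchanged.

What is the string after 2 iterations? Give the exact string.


Step 0: C
Step 1: FGYC
Step 2: FYCYYYFGYC

Answer: FYCYYYFGYC


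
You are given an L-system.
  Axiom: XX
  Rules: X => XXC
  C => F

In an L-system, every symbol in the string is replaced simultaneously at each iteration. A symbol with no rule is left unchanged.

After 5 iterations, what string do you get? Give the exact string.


Step 0: XX
Step 1: XXCXXC
Step 2: XXCXXCFXXCXXCF
Step 3: XXCXXCFXXCXXCFFXXCXXCFXXCXXCFF
Step 4: XXCXXCFXXCXXCFFXXCXXCFXXCXXCFFFXXCXXCFXXCXXCFFXXCXXCFXXCXXCFFF
Step 5: XXCXXCFXXCXXCFFXXCXXCFXXCXXCFFFXXCXXCFXXCXXCFFXXCXXCFXXCXXCFFFFXXCXXCFXXCXXCFFXXCXXCFXXCXXCFFFXXCXXCFXXCXXCFFXXCXXCFXXCXXCFFFF

Answer: XXCXXCFXXCXXCFFXXCXXCFXXCXXCFFFXXCXXCFXXCXXCFFXXCXXCFXXCXXCFFFFXXCXXCFXXCXXCFFXXCXXCFXXCXXCFFFXXCXXCFXXCXXCFFXXCXXCFXXCXXCFFFF


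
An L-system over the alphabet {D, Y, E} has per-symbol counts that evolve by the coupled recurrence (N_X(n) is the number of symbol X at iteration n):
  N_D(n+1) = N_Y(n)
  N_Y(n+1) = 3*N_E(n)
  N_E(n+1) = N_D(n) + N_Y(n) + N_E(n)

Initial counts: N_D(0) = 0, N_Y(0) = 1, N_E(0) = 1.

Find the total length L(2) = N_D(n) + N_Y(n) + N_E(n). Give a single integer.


Answer: 15

Derivation:
Step 0: N_D=0, N_Y=1, N_E=1, L=2
Step 1: N_D=1, N_Y=3, N_E=2, L=6
Step 2: N_D=3, N_Y=6, N_E=6, L=15


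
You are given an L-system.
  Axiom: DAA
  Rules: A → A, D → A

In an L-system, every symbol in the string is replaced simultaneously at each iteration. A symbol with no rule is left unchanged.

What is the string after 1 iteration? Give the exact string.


Answer: AAA

Derivation:
Step 0: DAA
Step 1: AAA


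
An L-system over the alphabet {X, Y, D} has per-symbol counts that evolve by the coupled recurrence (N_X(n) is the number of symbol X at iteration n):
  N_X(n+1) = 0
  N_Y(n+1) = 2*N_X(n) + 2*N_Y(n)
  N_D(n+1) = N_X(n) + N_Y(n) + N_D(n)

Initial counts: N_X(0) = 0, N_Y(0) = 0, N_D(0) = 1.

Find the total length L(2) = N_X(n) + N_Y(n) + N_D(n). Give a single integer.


Answer: 1

Derivation:
Step 0: N_X=0, N_Y=0, N_D=1, L=1
Step 1: N_X=0, N_Y=0, N_D=1, L=1
Step 2: N_X=0, N_Y=0, N_D=1, L=1


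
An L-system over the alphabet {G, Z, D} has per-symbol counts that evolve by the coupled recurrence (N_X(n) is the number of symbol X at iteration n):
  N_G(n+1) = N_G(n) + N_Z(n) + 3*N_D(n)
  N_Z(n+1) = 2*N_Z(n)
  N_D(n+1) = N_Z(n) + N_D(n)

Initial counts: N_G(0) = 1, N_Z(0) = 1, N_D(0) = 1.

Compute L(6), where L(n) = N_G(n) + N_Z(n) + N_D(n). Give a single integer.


Step 0: N_G=1, N_Z=1, N_D=1, L=3
Step 1: N_G=5, N_Z=2, N_D=2, L=9
Step 2: N_G=13, N_Z=4, N_D=4, L=21
Step 3: N_G=29, N_Z=8, N_D=8, L=45
Step 4: N_G=61, N_Z=16, N_D=16, L=93
Step 5: N_G=125, N_Z=32, N_D=32, L=189
Step 6: N_G=253, N_Z=64, N_D=64, L=381

Answer: 381


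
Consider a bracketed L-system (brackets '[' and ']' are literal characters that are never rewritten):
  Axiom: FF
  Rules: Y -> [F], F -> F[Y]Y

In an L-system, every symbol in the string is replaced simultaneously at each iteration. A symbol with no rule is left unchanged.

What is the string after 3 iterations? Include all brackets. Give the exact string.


Answer: F[Y]Y[[F]][F][[F[Y]Y]][F[Y]Y]F[Y]Y[[F]][F][[F[Y]Y]][F[Y]Y]

Derivation:
Step 0: FF
Step 1: F[Y]YF[Y]Y
Step 2: F[Y]Y[[F]][F]F[Y]Y[[F]][F]
Step 3: F[Y]Y[[F]][F][[F[Y]Y]][F[Y]Y]F[Y]Y[[F]][F][[F[Y]Y]][F[Y]Y]


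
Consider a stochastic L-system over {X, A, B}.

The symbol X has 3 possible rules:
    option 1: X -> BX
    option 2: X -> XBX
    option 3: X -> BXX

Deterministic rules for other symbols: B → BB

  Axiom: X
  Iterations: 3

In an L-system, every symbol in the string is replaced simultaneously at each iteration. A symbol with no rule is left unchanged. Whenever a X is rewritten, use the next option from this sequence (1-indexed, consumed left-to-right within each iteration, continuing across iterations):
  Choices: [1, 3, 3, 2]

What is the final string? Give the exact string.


Step 0: X
Step 1: BX  (used choices [1])
Step 2: BBBXX  (used choices [3])
Step 3: BBBBBBBXXXBX  (used choices [3, 2])

Answer: BBBBBBBXXXBX


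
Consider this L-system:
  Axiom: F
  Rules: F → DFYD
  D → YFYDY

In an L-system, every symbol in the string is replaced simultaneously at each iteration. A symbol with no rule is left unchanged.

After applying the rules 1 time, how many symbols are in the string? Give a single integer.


Answer: 4

Derivation:
Step 0: length = 1
Step 1: length = 4


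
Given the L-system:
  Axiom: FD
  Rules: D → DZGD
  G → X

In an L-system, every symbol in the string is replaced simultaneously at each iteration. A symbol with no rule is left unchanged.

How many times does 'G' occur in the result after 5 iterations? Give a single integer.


Step 0: FD  (0 'G')
Step 1: FDZGD  (1 'G')
Step 2: FDZGDZXDZGD  (2 'G')
Step 3: FDZGDZXDZGDZXDZGDZXDZGD  (4 'G')
Step 4: FDZGDZXDZGDZXDZGDZXDZGDZXDZGDZXDZGDZXDZGDZXDZGD  (8 'G')
Step 5: FDZGDZXDZGDZXDZGDZXDZGDZXDZGDZXDZGDZXDZGDZXDZGDZXDZGDZXDZGDZXDZGDZXDZGDZXDZGDZXDZGDZXDZGDZXDZGD  (16 'G')

Answer: 16


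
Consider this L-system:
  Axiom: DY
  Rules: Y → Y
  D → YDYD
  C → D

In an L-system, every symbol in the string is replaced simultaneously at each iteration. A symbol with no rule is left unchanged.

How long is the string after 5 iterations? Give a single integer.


Step 0: length = 2
Step 1: length = 5
Step 2: length = 11
Step 3: length = 23
Step 4: length = 47
Step 5: length = 95

Answer: 95


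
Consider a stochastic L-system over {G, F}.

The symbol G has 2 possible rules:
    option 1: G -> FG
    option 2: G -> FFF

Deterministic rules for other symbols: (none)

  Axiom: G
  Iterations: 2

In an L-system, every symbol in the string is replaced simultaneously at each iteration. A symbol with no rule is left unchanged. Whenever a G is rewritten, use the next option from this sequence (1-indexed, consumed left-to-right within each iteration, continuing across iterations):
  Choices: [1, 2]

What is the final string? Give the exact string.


Answer: FFFF

Derivation:
Step 0: G
Step 1: FG  (used choices [1])
Step 2: FFFF  (used choices [2])


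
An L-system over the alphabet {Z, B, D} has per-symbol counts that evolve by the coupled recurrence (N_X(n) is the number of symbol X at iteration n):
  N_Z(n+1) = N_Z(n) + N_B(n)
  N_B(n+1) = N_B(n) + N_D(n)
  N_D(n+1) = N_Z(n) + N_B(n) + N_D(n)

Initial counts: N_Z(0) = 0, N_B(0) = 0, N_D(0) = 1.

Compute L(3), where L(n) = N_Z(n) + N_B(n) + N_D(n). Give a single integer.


Step 0: N_Z=0, N_B=0, N_D=1, L=1
Step 1: N_Z=0, N_B=1, N_D=1, L=2
Step 2: N_Z=1, N_B=2, N_D=2, L=5
Step 3: N_Z=3, N_B=4, N_D=5, L=12

Answer: 12


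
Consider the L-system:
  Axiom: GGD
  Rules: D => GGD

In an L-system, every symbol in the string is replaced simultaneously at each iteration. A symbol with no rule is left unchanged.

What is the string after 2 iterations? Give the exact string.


Answer: GGGGGGD

Derivation:
Step 0: GGD
Step 1: GGGGD
Step 2: GGGGGGD


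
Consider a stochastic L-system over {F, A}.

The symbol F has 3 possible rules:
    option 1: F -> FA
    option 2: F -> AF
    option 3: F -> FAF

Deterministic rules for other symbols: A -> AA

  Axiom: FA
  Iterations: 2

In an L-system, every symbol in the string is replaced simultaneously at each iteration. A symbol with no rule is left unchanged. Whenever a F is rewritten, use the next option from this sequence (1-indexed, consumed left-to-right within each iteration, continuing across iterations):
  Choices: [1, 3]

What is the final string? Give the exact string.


Step 0: FA
Step 1: FAAA  (used choices [1])
Step 2: FAFAAAAAA  (used choices [3])

Answer: FAFAAAAAA


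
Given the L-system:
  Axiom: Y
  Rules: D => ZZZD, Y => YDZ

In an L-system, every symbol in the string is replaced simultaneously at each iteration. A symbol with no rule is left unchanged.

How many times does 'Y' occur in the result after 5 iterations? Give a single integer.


Step 0: Y  (1 'Y')
Step 1: YDZ  (1 'Y')
Step 2: YDZZZZDZ  (1 'Y')
Step 3: YDZZZZDZZZZZZZDZ  (1 'Y')
Step 4: YDZZZZDZZZZZZZDZZZZZZZZZZDZ  (1 'Y')
Step 5: YDZZZZDZZZZZZZDZZZZZZZZZZDZZZZZZZZZZZZZDZ  (1 'Y')

Answer: 1


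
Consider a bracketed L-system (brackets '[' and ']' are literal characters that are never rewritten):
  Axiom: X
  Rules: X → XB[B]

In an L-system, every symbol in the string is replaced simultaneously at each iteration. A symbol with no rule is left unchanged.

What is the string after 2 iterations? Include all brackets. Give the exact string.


Answer: XB[B]B[B]

Derivation:
Step 0: X
Step 1: XB[B]
Step 2: XB[B]B[B]


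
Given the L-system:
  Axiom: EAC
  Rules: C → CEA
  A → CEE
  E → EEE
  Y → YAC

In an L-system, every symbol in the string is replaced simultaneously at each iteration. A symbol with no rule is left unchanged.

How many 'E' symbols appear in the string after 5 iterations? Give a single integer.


Answer: 708

Derivation:
Step 0: EAC  (1 'E')
Step 1: EEECEECEA  (6 'E')
Step 2: EEEEEEEEECEAEEEEEECEAEEECEE  (22 'E')
Step 3: EEEEEEEEEEEEEEEEEEEEEEEEEEECEAEEECEEEEEEEEEEEEEEEEEEEECEAEEECEEEEEEEEEEECEAEEEEEE  (73 'E')
Step 4: EEEEEEEEEEEEEEEEEEEEEEEEEEEEEEEEEEEEEEEEEEEEEEEEEEEEEEEEEEEEEEEEEEEEEEEEEEEEEEEEECEAEEECEEEEEEEEEEECEAEEEEEEEEEEEEEEEEEEEEEEEEEEEEEEEEEEEEEEEEEEEEEEEEEEEEEEEEEEEECEAEEECEEEEEEEEEEECEAEEEEEEEEEEEEEEEEEEEEEEEEEEEEEEEEECEAEEECEEEEEEEEEEEEEEEEEEEE  (230 'E')
Step 5: EEEEEEEEEEEEEEEEEEEEEEEEEEEEEEEEEEEEEEEEEEEEEEEEEEEEEEEEEEEEEEEEEEEEEEEEEEEEEEEEEEEEEEEEEEEEEEEEEEEEEEEEEEEEEEEEEEEEEEEEEEEEEEEEEEEEEEEEEEEEEEEEEEEEEEEEEEEEEEEEEEEEEEEEEEEEEEEEEEEEEEEEEEEEEEEEEEEEEEEEEEEEEEEEEEEEEEEEEEEEEEEEEEEEEEEEEEEEEEEEEEECEAEEECEEEEEEEEEEECEAEEEEEEEEEEEEEEEEEEEEEEEEEEEEEEEEECEAEEECEEEEEEEEEEEEEEEEEEEEEEEEEEEEEEEEEEEEEEEEEEEEEEEEEEEEEEEEEEEEEEEEEEEEEEEEEEEEEEEEEEEEEEEEEEEEEEEEEEEEEEEEEEEEEEEEEEEEEEEEEEEEEEEEEEEEEEEEEEEEEEEEEEEEEEEEEEEEEEEEEEEEEEEEEEEEEEEEEEEEEECEAEEECEEEEEEEEEEECEAEEEEEEEEEEEEEEEEEEEEEEEEEEEEEEEEECEAEEECEEEEEEEEEEEEEEEEEEEEEEEEEEEEEEEEEEEEEEEEEEEEEEEEEEEEEEEEEEEEEEEEEEEEEEEEEEEEEEEEEEEEEEEEEEEEEEEEEEEEECEAEEECEEEEEEEEEEECEAEEEEEEEEEEEEEEEEEEEEEEEEEEEEEEEEEEEEEEEEEEEEEEEEEEEEEEEEEEEE  (708 'E')


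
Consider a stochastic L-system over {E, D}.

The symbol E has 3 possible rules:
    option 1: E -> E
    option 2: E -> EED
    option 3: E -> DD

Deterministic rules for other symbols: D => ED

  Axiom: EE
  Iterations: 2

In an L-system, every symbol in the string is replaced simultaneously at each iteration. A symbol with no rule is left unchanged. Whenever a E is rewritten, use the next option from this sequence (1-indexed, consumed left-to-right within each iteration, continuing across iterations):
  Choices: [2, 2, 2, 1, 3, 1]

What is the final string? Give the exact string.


Answer: EEDEEDDDEED

Derivation:
Step 0: EE
Step 1: EEDEED  (used choices [2, 2])
Step 2: EEDEEDDDEED  (used choices [2, 1, 3, 1])


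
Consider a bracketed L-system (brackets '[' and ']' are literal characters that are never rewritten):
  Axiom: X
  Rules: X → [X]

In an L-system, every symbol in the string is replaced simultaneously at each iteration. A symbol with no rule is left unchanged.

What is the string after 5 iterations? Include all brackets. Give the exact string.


Answer: [[[[[X]]]]]

Derivation:
Step 0: X
Step 1: [X]
Step 2: [[X]]
Step 3: [[[X]]]
Step 4: [[[[X]]]]
Step 5: [[[[[X]]]]]


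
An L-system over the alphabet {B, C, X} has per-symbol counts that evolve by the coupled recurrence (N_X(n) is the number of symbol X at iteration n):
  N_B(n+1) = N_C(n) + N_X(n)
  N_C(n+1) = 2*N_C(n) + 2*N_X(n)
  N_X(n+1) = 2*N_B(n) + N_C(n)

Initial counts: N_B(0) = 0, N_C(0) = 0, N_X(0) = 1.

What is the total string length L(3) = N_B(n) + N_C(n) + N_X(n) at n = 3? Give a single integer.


Answer: 32

Derivation:
Step 0: N_B=0, N_C=0, N_X=1, L=1
Step 1: N_B=1, N_C=2, N_X=0, L=3
Step 2: N_B=2, N_C=4, N_X=4, L=10
Step 3: N_B=8, N_C=16, N_X=8, L=32


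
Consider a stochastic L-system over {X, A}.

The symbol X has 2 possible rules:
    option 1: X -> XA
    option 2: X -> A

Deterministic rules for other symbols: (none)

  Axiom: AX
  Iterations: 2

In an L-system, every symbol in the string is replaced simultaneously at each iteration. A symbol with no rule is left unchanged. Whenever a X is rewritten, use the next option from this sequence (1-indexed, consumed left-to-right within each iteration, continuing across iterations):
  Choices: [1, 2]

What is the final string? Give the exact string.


Step 0: AX
Step 1: AXA  (used choices [1])
Step 2: AAA  (used choices [2])

Answer: AAA


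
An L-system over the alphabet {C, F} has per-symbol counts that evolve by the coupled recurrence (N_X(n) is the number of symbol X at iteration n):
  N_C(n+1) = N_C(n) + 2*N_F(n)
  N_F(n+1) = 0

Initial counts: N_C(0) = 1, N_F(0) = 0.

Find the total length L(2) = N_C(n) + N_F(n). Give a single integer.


Step 0: N_C=1, N_F=0, L=1
Step 1: N_C=1, N_F=0, L=1
Step 2: N_C=1, N_F=0, L=1

Answer: 1


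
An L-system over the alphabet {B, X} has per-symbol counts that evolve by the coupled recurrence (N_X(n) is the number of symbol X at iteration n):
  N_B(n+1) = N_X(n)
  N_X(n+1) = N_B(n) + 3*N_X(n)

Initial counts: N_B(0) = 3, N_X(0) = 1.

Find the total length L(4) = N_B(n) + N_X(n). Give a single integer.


Answer: 271

Derivation:
Step 0: N_B=3, N_X=1, L=4
Step 1: N_B=1, N_X=6, L=7
Step 2: N_B=6, N_X=19, L=25
Step 3: N_B=19, N_X=63, L=82
Step 4: N_B=63, N_X=208, L=271


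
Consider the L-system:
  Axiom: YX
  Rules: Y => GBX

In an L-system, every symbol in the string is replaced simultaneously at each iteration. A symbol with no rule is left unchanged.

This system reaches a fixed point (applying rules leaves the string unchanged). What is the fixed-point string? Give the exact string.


Step 0: YX
Step 1: GBXX
Step 2: GBXX  (unchanged — fixed point at step 1)

Answer: GBXX


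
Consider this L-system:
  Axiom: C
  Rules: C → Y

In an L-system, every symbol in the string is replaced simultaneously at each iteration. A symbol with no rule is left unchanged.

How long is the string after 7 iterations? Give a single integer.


Step 0: length = 1
Step 1: length = 1
Step 2: length = 1
Step 3: length = 1
Step 4: length = 1
Step 5: length = 1
Step 6: length = 1
Step 7: length = 1

Answer: 1


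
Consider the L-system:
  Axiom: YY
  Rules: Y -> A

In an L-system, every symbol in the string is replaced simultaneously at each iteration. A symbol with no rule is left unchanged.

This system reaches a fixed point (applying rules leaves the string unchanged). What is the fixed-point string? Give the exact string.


Step 0: YY
Step 1: AA
Step 2: AA  (unchanged — fixed point at step 1)

Answer: AA


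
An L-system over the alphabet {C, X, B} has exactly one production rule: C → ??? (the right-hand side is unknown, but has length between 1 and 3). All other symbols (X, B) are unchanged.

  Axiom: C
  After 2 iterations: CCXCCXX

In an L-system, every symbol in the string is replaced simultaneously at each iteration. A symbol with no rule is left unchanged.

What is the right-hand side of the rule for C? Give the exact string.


Answer: CCX

Derivation:
Trying C → CCX:
  Step 0: C
  Step 1: CCX
  Step 2: CCXCCXX
Matches the given result.


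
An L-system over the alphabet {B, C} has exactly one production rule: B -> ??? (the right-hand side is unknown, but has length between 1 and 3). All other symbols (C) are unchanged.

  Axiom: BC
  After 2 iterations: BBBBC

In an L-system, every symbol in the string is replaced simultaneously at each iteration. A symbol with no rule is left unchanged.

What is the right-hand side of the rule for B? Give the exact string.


Trying B -> BB:
  Step 0: BC
  Step 1: BBC
  Step 2: BBBBC
Matches the given result.

Answer: BB


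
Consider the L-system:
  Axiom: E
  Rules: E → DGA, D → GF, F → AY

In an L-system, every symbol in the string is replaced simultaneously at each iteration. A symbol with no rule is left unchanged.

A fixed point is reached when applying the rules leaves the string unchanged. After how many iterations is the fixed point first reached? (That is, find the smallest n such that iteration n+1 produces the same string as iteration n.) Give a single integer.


Answer: 3

Derivation:
Step 0: E
Step 1: DGA
Step 2: GFGA
Step 3: GAYGA
Step 4: GAYGA  (unchanged — fixed point at step 3)


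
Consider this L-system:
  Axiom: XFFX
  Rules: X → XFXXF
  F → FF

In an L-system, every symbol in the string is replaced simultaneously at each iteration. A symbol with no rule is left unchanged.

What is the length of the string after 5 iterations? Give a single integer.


Answer: 1394

Derivation:
Step 0: length = 4
Step 1: length = 14
Step 2: length = 46
Step 3: length = 146
Step 4: length = 454
Step 5: length = 1394


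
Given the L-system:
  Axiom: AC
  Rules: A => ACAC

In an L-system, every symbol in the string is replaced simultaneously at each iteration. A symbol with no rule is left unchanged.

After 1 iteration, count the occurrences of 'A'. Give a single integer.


Step 0: AC  (1 'A')
Step 1: ACACC  (2 'A')

Answer: 2


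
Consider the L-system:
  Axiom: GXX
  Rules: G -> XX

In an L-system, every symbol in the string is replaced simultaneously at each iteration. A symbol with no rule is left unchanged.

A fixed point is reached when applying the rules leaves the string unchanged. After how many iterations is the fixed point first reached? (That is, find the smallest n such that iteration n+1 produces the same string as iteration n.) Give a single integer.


Step 0: GXX
Step 1: XXXX
Step 2: XXXX  (unchanged — fixed point at step 1)

Answer: 1


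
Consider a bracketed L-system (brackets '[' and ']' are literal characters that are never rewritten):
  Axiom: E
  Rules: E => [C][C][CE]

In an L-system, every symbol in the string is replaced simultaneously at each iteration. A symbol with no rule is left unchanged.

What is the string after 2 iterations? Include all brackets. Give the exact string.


Answer: [C][C][C[C][C][CE]]

Derivation:
Step 0: E
Step 1: [C][C][CE]
Step 2: [C][C][C[C][C][CE]]


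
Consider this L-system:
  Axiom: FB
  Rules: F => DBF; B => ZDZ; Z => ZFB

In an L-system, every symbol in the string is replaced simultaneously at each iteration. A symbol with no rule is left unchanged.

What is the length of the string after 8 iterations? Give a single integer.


Answer: 2786

Derivation:
Step 0: length = 2
Step 1: length = 6
Step 2: length = 14
Step 3: length = 34
Step 4: length = 82
Step 5: length = 198
Step 6: length = 478
Step 7: length = 1154
Step 8: length = 2786
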